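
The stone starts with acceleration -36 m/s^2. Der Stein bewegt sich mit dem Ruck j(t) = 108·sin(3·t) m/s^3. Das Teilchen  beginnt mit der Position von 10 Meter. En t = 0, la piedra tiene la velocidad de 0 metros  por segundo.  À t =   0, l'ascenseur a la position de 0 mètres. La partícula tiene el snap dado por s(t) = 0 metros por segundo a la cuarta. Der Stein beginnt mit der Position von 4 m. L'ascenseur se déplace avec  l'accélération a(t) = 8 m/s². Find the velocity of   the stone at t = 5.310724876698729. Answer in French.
Nous devons trouver l'intégrale de notre équation du jerk j(t) = 108·sin(3·t) 2 fois. La primitive du jerk, avec a(0) = -36, donne l'accélération: a(t) = -36·cos(3·t). La primitive de l'accélération est la vitesse. En utilisant v(0) = 0, nous obtenons v(t) = -12·sin(3·t). En utilisant v(t) = -12·sin(3·t) et en substituant t = 5.310724876698729, nous trouvons v = 2.66805039959370.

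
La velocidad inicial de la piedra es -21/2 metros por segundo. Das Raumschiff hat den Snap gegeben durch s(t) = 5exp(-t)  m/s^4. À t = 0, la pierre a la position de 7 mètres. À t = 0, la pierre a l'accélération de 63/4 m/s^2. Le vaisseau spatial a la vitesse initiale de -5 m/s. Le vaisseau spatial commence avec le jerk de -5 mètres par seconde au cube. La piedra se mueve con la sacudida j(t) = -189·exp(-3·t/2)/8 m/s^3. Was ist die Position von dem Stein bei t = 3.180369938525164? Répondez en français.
En partant du jerk j(t) = -189·exp(-3·t/2)/8, nous prenons 3 primitives. La primitive du jerk, avec a(0) = 63/4, donne l'accélération: a(t) = 63·exp(-3·t/2)/4. L'intégrale de l'accélération, avec v(0) = -21/2, donne la vitesse: v(t) = -21·exp(-3·t/2)/2. En prenant ∫v(t)dt et en appliquant x(0) = 7, nous trouvons x(t) = 7·exp(-3·t/2). Nous avons la position x(t) = 7·exp(-3·t/2). En substituant t = 3.180369938525164: x(3.180369938525164) = 0.0593297294545800.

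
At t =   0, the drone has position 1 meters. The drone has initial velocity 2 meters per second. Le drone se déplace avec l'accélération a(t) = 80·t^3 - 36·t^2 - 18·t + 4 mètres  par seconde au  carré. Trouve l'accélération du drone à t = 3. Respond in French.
En utilisant a(t) = 80·t^3 - 36·t^2 - 18·t + 4 et en substituant t = 3, nous trouvons a = 1786.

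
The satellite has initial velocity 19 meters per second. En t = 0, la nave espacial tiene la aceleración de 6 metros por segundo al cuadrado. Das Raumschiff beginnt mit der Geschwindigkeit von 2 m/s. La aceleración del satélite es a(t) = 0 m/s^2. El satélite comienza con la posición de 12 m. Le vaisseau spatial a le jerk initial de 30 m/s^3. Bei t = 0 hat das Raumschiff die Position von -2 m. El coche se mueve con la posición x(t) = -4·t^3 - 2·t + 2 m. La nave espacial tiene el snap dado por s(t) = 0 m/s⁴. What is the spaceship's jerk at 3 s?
To solve this, we need to take 1 integral of our snap equation s(t) = 0. The antiderivative of snap, with j(0) = 30, gives jerk: j(t) = 30. From the given jerk equation j(t) = 30, we substitute t = 3 to get j = 30.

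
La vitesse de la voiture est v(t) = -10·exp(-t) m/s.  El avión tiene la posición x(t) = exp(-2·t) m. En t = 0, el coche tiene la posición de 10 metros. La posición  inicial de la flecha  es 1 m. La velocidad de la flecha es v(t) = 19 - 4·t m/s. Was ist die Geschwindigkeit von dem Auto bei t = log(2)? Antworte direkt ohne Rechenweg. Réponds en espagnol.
La velocidad en t = log(2) es v = -5.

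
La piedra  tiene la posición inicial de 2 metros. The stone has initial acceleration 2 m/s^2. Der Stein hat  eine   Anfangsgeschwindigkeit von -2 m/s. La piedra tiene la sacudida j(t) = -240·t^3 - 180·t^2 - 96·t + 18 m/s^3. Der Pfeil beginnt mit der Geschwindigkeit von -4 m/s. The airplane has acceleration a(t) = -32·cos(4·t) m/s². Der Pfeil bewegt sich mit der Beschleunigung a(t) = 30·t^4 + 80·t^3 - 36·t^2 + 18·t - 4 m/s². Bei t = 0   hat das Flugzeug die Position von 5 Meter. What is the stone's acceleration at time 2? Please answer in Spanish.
Necesitamos integrar nuestra ecuación de la sacudida j(t) = -240·t^3 - 180·t^2 - 96·t + 18 1 vez. Tomando ∫j(t)dt y aplicando a(0) = 2, encontramos a(t) = -60·t^4 - 60·t^3 - 48·t^2 + 18·t + 2. Usando a(t) = -60·t^4 - 60·t^3 - 48·t^2 + 18·t + 2 y sustituyendo t = 2, encontramos a = -1594.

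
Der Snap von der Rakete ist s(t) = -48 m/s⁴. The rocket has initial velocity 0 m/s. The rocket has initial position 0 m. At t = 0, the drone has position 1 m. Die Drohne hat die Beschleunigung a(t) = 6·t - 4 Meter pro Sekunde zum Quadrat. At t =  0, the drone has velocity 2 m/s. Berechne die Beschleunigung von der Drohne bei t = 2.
Aus der Gleichung für die Beschleunigung a(t) = 6·t - 4, setzen wir t = 2 ein und erhalten a = 8.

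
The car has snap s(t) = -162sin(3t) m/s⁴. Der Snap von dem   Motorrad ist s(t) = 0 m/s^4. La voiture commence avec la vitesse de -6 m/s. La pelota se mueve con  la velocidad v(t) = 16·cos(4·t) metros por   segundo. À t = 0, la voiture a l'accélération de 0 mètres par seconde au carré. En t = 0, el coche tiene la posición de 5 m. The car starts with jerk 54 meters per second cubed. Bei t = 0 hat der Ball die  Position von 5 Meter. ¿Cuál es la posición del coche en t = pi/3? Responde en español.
Necesitamos integrar nuestra ecuación del snap s(t) = -162·sin(3·t) 4 veces. La integral del snap, con j(0) = 54, da la sacudida: j(t) = 54·cos(3·t). Integrando la sacudida y usando la condición inicial a(0) = 0, obtenemos a(t) = 18·sin(3·t). Tomando ∫a(t)dt y aplicando v(0) = -6, encontramos v(t) = -6·cos(3·t). Tomando ∫v(t)dt y aplicando x(0) = 5, encontramos x(t) = 5 - 2·sin(3·t). Usando x(t) = 5 - 2·sin(3·t) y sustituyendo t = pi/3, encontramos x = 5.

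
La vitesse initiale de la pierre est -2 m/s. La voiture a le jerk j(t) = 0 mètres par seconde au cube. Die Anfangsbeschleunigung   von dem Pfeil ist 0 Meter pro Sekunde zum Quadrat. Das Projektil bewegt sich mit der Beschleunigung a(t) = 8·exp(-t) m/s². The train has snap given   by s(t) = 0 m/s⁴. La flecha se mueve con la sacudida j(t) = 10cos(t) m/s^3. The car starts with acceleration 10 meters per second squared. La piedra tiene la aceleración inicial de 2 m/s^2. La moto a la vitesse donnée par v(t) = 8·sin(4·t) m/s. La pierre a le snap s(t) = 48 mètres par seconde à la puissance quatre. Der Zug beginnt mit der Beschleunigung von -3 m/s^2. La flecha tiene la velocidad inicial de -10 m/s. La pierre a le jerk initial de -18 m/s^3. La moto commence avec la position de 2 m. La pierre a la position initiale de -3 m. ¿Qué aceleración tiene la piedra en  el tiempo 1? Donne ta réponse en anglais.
To find the answer, we compute 2 antiderivatives of s(t) = 48. The antiderivative of snap, with j(0) = -18, gives jerk: j(t) = 48·t - 18. Taking ∫j(t)dt and applying a(0) = 2, we find a(t) = 24·t^2 - 18·t + 2. Using a(t) = 24·t^2 - 18·t + 2 and substituting t = 1, we find a = 8.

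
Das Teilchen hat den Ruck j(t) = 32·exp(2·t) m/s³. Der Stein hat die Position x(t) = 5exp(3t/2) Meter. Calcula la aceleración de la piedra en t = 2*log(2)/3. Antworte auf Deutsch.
Um dies zu lösen, müssen wir 2 Ableitungen unserer Gleichung für die Position x(t) = 5·exp(3·t/2) nehmen. Die Ableitung von der Position ergibt die Geschwindigkeit: v(t) = 15·exp(3·t/2)/2. Mit d/dt von v(t) finden wir a(t) = 45·exp(3·t/2)/4. Aus der Gleichung für die Beschleunigung a(t) = 45·exp(3·t/2)/4, setzen wir t = 2*log(2)/3 ein und erhalten a = 45/2.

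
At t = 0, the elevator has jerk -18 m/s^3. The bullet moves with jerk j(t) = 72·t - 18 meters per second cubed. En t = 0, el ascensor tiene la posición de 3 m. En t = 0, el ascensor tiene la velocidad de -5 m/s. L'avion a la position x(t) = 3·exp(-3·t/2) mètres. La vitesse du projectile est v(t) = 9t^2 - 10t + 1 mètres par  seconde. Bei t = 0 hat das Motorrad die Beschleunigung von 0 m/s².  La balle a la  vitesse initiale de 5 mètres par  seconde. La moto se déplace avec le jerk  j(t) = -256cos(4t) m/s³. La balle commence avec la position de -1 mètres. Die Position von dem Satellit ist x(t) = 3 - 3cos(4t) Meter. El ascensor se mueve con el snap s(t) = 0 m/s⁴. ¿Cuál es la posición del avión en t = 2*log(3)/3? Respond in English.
From the given position equation x(t) = 3·exp(-3·t/2), we substitute t = 2*log(3)/3 to get x = 1.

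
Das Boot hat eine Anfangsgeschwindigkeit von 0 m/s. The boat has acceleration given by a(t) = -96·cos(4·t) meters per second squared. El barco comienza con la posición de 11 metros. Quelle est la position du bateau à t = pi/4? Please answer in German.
Um dies zu lösen, müssen wir 2 Integrale unserer Gleichung für die Beschleunigung a(t) = -96·cos(4·t) finden. Das Integral von der Beschleunigung, mit v(0) = 0, ergibt die Geschwindigkeit: v(t) = -24·sin(4·t). Das Integral von der Geschwindigkeit ist die Position. Mit x(0) = 11 erhalten wir x(t) = 6·cos(4·t) + 5. Aus der Gleichung für die Position x(t) = 6·cos(4·t) + 5, setzen wir t = pi/4 ein und erhalten x = -1.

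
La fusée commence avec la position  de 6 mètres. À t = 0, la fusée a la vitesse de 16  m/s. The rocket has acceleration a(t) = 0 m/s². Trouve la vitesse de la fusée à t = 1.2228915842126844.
Nous devons trouver la primitive de notre équation de l'accélération a(t) = 0 1 fois. En prenant ∫a(t)dt et en appliquant v(0) = 16, nous trouvons v(t) = 16. En utilisant v(t) = 16 et en substituant t = 1.2228915842126844, nous trouvons v = 16.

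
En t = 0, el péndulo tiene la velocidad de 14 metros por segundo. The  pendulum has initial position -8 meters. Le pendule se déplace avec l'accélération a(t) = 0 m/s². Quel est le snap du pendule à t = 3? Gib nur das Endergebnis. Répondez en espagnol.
s(3) = 0.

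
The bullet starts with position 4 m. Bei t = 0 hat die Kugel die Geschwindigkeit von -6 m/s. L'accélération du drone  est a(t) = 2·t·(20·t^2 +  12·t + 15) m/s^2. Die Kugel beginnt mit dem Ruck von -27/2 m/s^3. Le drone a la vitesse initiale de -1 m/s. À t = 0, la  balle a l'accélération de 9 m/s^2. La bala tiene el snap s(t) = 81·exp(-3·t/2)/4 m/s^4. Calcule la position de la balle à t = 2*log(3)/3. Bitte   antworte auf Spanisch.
Partiendo del snap s(t) = 81·exp(-3·t/2)/4, tomamos 4 antiderivadas. La antiderivada del snap, con j(0) = -27/2, da la sacudida: j(t) = -27·exp(-3·t/2)/2. La integral de la sacudida es la aceleración. Usando a(0) = 9, obtenemos a(t) = 9·exp(-3·t/2). La antiderivada de la aceleración, con v(0) = -6, da la velocidad: v(t) = -6·exp(-3·t/2). La integral de la velocidad, con x(0) = 4, da la posición: x(t) = 4·exp(-3·t/2). Tenemos la posición x(t) = 4·exp(-3·t/2). Sustituyendo t = 2*log(3)/3: x(2*log(3)/3) = 4/3.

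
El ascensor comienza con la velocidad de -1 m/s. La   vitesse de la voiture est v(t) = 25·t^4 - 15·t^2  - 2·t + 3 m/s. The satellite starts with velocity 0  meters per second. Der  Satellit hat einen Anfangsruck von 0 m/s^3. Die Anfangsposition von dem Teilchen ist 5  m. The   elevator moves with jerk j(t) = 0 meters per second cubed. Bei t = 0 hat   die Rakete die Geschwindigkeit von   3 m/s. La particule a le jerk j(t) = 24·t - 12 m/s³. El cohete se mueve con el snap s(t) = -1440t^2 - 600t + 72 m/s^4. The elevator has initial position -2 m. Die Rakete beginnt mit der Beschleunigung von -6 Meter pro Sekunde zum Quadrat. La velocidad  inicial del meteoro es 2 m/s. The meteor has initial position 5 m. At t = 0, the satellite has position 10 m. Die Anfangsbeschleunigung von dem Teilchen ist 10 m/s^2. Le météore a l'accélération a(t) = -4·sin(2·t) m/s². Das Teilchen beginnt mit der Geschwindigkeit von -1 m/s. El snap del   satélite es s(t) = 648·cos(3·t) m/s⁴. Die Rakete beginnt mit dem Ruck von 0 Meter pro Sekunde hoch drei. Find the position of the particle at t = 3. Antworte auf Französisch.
Nous devons trouver l'intégrale de notre équation du jerk j(t) = 24·t - 12 3 fois. La primitive du jerk est l'accélération. En utilisant a(0) = 10, nous obtenons a(t) = 12·t^2 - 12·t + 10. L'intégrale de l'accélération, avec v(0) = -1, donne la vitesse: v(t) = 4·t^3 - 6·t^2 + 10·t - 1. L'intégrale de la vitesse, avec x(0) = 5, donne la position: x(t) = t^4 - 2·t^3 + 5·t^2 - t + 5. En utilisant x(t) = t^4 - 2·t^3 + 5·t^2 - t + 5 et en substituant t = 3, nous trouvons x = 74.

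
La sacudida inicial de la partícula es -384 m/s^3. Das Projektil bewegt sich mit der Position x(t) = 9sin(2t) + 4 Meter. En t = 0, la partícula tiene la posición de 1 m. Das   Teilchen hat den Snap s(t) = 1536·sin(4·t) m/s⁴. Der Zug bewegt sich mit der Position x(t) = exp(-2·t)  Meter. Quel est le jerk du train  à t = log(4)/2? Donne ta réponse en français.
En partant de la position x(t) = exp(-2·t), nous prenons 3 dérivées. En prenant d/dt de x(t), nous trouvons v(t) = -2·exp(-2·t). En dérivant la vitesse, nous obtenons l'accélération: a(t) = 4·exp(-2·t). En dérivant l'accélération, nous obtenons le jerk: j(t) = -8·exp(-2·t). En utilisant j(t) = -8·exp(-2·t) et en substituant t = log(4)/2, nous trouvons j = -2.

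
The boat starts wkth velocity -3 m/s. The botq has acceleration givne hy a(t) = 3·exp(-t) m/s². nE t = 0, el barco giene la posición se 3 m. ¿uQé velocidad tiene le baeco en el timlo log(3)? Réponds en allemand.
Um dies zu lösen, müssen wir 1 Integral unserer Gleichung für die Beschleunigung a(t) = 3·exp(-t) finden. Die Stammfunktion von der Beschleunigung, mit v(0) = -3, ergibt die Geschwindigkeit: v(t) = -3·exp(-t). Aus der Gleichung für die Geschwindigkeit v(t) = -3·exp(-t), setzen wir t = log(3) ein und erhalten v = -1.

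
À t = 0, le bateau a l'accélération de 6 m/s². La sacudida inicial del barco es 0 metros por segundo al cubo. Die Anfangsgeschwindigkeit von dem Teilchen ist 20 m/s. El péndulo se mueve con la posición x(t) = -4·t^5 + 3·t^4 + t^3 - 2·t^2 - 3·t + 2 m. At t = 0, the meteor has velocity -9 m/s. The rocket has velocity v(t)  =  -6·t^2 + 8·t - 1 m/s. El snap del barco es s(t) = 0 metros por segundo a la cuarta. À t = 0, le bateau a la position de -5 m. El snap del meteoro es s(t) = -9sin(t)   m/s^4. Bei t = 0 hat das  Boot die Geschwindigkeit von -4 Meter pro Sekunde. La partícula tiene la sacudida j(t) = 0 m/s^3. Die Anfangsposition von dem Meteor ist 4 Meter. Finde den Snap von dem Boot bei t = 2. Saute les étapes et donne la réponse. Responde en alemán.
s(2) = 0.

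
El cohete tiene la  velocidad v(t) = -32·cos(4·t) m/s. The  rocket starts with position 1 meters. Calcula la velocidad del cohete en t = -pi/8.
De la ecuación de la velocidad v(t) = -32·cos(4·t), sustituimos t = -pi/8 para obtener v = 0.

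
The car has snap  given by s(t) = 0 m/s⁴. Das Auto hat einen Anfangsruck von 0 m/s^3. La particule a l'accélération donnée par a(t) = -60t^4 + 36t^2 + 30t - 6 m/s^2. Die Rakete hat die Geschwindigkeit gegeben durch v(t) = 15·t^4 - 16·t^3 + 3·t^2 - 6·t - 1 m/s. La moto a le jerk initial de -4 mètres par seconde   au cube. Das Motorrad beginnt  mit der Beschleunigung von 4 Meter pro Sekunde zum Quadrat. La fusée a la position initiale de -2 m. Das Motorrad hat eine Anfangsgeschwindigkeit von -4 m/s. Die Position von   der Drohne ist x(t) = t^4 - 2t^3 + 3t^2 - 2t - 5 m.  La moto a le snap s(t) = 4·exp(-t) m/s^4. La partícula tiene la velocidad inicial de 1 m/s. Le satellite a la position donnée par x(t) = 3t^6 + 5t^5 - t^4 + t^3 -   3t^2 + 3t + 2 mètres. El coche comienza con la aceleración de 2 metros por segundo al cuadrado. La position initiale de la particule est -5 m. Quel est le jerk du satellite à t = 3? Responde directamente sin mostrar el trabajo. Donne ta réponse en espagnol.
j(3) = 12354.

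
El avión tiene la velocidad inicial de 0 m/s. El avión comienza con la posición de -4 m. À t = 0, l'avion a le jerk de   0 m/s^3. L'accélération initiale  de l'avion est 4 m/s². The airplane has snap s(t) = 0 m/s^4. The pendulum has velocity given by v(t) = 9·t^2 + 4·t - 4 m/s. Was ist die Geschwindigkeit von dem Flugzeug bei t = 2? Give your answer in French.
Nous devons trouver l'intégrale de notre équation du snap s(t) = 0 3 fois. La primitive du snap, avec j(0) = 0, donne le jerk: j(t) = 0. L'intégrale du jerk est l'accélération. En utilisant a(0) = 4, nous obtenons a(t) = 4. En prenant ∫a(t)dt et en appliquant v(0) = 0, nous trouvons v(t) = 4·t. De l'équation de la vitesse v(t) = 4·t, nous substituons t = 2 pour obtenir v = 8.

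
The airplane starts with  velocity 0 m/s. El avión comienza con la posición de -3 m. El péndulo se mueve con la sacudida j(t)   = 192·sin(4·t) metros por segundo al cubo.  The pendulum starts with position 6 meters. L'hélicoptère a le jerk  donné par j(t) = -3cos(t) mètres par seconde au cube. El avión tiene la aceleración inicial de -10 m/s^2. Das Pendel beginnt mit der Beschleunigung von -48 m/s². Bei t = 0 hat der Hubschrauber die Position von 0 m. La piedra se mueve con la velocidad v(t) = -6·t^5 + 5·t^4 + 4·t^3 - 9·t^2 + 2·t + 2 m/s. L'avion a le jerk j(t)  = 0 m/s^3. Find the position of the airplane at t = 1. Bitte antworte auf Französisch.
Nous devons trouver l'intégrale de notre équation du jerk j(t) = 0 3 fois. La primitive du jerk est l'accélération. En utilisant a(0) = -10, nous obtenons a(t) = -10. La primitive de l'accélération est la vitesse. En utilisant v(0) = 0, nous obtenons v(t) = -10·t. En intégrant la vitesse et en utilisant la condition initiale x(0) = -3, nous obtenons x(t) = -5·t^2 - 3. De l'équation de la position x(t) = -5·t^2 - 3, nous substituons t = 1 pour obtenir x = -8.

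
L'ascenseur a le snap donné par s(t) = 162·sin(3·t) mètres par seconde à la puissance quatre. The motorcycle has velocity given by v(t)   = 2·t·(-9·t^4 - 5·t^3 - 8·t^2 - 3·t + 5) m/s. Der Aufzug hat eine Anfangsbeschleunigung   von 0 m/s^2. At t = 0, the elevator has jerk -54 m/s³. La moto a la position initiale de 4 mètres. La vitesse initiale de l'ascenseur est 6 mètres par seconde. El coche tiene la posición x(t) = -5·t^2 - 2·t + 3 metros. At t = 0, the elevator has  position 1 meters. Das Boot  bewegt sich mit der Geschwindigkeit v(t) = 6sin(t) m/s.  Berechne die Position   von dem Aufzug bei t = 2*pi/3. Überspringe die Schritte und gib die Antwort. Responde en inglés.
x(2*pi/3) = 1.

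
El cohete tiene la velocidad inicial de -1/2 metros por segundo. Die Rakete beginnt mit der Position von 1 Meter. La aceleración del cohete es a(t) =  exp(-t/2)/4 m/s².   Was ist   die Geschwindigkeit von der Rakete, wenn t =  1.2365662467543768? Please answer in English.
We must find the antiderivative of our acceleration equation a(t) = exp(-t/2)/4 1 time. The integral of acceleration, with v(0) = -1/2, gives velocity: v(t) = -exp(-t/2)/2. We have velocity v(t) = -exp(-t/2)/2. Substituting t = 1.2365662467543768: v(1.2365662467543768) = -0.269434407558985.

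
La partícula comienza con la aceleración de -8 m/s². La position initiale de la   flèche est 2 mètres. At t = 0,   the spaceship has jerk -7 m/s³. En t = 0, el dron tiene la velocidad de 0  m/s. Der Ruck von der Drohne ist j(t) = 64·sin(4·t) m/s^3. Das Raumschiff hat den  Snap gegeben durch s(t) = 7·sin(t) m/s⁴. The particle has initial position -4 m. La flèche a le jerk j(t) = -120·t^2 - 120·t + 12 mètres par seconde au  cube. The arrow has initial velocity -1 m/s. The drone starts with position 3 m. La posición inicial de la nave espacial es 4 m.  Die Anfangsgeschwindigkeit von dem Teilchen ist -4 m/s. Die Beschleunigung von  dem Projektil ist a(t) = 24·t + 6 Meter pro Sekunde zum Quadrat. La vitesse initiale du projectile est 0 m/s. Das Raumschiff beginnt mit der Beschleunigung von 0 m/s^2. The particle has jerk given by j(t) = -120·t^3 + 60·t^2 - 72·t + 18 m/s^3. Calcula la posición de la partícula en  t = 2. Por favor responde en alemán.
Ausgehend von dem Ruck j(t) = -120·t^3 + 60·t^2 - 72·t + 18, nehmen wir 3 Stammfunktionen. Die Stammfunktion von dem Ruck, mit a(0) = -8, ergibt die Beschleunigung: a(t) = -30·t^4 + 20·t^3 - 36·t^2 + 18·t - 8. Die Stammfunktion von der Beschleunigung, mit v(0) = -4, ergibt die Geschwindigkeit: v(t) = -6·t^5 + 5·t^4 - 12·t^3 + 9·t^2 - 8·t - 4. Die Stammfunktion von der Geschwindigkeit, mit x(0) = -4, ergibt die Position: x(t) = -t^6 + t^5 - 3·t^4 + 3·t^3 - 4·t^2 - 4·t - 4. Wir haben die Position x(t) = -t^6 + t^5 - 3·t^4 + 3·t^3 - 4·t^2 - 4·t - 4. Durch Einsetzen von t = 2: x(2) = -84.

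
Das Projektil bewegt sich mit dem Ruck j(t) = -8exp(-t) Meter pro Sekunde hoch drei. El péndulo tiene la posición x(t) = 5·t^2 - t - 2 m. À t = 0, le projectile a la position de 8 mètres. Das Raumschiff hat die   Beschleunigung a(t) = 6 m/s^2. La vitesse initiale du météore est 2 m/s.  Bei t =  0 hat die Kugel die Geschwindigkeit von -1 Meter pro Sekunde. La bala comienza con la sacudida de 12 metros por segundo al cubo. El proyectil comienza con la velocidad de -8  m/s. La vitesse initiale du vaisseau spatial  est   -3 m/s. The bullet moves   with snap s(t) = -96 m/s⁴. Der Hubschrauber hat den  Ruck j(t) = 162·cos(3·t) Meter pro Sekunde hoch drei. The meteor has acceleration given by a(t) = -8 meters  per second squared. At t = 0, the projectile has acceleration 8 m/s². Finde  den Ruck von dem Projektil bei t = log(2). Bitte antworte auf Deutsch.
Wir haben den Ruck j(t) = -8·exp(-t). Durch Einsetzen von t = log(2): j(log(2)) = -4.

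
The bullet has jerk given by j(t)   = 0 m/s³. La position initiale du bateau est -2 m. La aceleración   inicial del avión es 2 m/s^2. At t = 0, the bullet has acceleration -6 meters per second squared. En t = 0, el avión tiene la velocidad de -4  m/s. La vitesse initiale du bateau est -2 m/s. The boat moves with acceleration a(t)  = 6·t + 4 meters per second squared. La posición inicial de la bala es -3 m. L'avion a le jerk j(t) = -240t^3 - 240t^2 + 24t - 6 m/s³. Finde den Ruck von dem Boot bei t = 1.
Wir müssen unsere Gleichung für die Beschleunigung a(t) = 6·t + 4 1-mal ableiten. Durch Ableiten von der Beschleunigung erhalten wir den Ruck: j(t) = 6. Wir haben den Ruck j(t) = 6. Durch Einsetzen von t = 1: j(1) = 6.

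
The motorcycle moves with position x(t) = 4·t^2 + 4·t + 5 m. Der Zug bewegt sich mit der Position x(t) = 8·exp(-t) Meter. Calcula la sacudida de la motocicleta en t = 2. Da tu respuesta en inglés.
Starting from position x(t) = 4·t^2 + 4·t + 5, we take 3 derivatives. Differentiating position, we get velocity: v(t) = 8·t + 4. Taking d/dt of v(t), we find a(t) = 8. Taking d/dt of a(t), we find j(t) = 0. Using j(t) = 0 and substituting t = 2, we find j = 0.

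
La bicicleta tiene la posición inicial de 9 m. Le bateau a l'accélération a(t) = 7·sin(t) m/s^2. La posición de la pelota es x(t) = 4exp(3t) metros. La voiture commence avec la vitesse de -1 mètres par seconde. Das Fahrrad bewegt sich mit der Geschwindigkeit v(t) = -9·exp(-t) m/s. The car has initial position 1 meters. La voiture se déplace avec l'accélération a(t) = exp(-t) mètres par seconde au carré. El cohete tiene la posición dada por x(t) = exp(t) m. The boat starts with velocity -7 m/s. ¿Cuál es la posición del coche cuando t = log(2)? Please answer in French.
Nous devons intégrer notre équation de l'accélération a(t) = exp(-t) 2 fois. En intégrant l'accélération et en utilisant la condition initiale v(0) = -1, nous obtenons v(t) = -exp(-t). En intégrant la vitesse et en utilisant la condition initiale x(0) = 1, nous obtenons x(t) = exp(-t). En utilisant x(t) = exp(-t) et en substituant t = log(2), nous trouvons x = 1/2.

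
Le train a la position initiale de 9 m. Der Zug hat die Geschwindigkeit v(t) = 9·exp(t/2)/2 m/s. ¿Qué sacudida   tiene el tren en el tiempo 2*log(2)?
Partiendo de la velocidad v(t) = 9·exp(t/2)/2, tomamos 2 derivadas. La derivada de la velocidad da la aceleración: a(t) = 9·exp(t/2)/4. La derivada de la aceleración da la sacudida: j(t) = 9·exp(t/2)/8. Usando j(t) = 9·exp(t/2)/8 y sustituyendo t = 2*log(2), encontramos j = 9/4.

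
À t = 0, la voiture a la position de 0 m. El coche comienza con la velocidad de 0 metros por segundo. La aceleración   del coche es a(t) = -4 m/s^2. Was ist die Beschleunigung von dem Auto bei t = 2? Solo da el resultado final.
Die Beschleunigung bei t = 2 ist a = -4.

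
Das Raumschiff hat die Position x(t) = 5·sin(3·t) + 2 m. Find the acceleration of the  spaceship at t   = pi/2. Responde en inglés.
To solve this, we need to take 2 derivatives of our position equation x(t) = 5·sin(3·t) + 2. The derivative of position gives velocity: v(t) = 15·cos(3·t). Differentiating velocity, we get acceleration: a(t) = -45·sin(3·t). From the given acceleration equation a(t) = -45·sin(3·t), we substitute t = pi/2 to get a = 45.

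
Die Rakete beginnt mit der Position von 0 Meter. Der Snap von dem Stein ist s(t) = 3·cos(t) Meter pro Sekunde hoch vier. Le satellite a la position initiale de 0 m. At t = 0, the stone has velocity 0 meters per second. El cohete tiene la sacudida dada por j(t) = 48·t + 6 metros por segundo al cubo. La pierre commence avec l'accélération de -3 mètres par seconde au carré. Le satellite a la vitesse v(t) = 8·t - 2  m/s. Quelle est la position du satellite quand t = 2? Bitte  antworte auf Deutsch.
Um dies zu lösen, müssen wir 1 Stammfunktion unserer Gleichung für die Geschwindigkeit v(t) = 8·t - 2 finden. Mit ∫v(t)dt und Anwendung von x(0) = 0, finden wir x(t) = 4·t^2 - 2·t. Wir haben die Position x(t) = 4·t^2 - 2·t. Durch Einsetzen von t = 2: x(2) = 12.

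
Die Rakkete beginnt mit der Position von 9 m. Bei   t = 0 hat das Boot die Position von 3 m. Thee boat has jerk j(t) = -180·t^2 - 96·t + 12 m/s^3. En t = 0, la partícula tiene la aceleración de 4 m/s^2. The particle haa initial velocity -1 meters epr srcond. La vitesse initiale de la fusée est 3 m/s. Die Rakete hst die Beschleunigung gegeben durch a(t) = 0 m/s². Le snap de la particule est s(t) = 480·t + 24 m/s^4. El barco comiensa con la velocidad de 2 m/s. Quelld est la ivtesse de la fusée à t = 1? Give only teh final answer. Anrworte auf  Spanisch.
La respuesta es 3.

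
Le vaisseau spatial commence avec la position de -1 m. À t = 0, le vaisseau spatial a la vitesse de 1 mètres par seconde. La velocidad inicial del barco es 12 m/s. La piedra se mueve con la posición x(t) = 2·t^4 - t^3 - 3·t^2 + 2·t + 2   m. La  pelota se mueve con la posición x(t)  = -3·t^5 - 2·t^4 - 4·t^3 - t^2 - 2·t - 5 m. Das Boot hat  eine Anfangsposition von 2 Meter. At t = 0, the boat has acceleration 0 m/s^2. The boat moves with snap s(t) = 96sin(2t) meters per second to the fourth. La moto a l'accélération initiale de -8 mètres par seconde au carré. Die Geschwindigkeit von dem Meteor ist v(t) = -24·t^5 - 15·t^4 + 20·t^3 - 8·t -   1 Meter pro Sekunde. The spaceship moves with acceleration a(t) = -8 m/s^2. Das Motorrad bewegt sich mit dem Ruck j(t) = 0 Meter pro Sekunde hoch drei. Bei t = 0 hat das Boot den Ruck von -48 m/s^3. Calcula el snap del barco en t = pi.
Usando s(t) = 96·sin(2·t) y sustituyendo t = pi, encontramos s = 0.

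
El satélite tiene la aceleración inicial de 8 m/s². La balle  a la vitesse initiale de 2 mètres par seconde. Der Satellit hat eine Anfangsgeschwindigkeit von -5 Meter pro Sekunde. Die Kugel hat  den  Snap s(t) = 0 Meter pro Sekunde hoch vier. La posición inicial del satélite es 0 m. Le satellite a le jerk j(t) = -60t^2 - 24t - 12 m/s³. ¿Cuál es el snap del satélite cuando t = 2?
Partiendo de la sacudida j(t) = -60·t^2 - 24·t - 12, tomamos 1 derivada. La derivada de la sacudida da el snap: s(t) = -120·t - 24. Usando s(t) = -120·t - 24 y sustituyendo t = 2, encontramos s = -264.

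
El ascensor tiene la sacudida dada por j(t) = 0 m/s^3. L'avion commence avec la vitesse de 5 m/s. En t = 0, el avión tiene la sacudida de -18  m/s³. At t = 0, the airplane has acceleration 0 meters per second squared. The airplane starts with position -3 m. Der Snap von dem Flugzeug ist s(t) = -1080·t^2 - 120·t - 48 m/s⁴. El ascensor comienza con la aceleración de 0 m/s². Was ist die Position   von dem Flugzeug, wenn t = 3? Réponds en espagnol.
Para resolver esto, necesitamos tomar 4 antiderivadas de nuestra ecuación del snap s(t) = -1080·t^2 - 120·t - 48. Integrando el snap y usando la condición inicial j(0) = -18, obtenemos j(t) = -360·t^3 - 60·t^2 - 48·t - 18. Integrando la sacudida y usando la condición inicial a(0) = 0, obtenemos a(t) = 2·t·(-45·t^3 - 10·t^2 - 12·t - 9). Integrando la aceleración y usando la condición inicial v(0) = 5, obtenemos v(t) = -18·t^5 - 5·t^4 - 8·t^3 - 9·t^2 + 5. Tomando ∫v(t)dt y aplicando x(0) = -3, encontramos x(t) = -3·t^6 - t^5 - 2·t^4 - 3·t^3 + 5·t - 3. Usando x(t) = -3·t^6 - t^5 - 2·t^4 - 3·t^3 + 5·t - 3 y sustituyendo t = 3, encontramos x = -2661.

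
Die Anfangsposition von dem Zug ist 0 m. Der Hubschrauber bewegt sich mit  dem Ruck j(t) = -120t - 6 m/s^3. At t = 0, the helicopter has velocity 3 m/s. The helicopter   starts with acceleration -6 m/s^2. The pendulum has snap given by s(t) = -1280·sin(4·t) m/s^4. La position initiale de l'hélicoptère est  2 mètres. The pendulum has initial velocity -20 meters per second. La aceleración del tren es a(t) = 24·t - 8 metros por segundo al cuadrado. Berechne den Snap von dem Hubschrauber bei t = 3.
Ausgehend von dem Ruck j(t) = -120·t - 6, nehmen wir 1 Ableitung. Durch Ableiten von dem Ruck erhalten wir den Snap: s(t) = -120. Wir haben den Snap s(t) = -120. Durch Einsetzen von t = 3: s(3) = -120.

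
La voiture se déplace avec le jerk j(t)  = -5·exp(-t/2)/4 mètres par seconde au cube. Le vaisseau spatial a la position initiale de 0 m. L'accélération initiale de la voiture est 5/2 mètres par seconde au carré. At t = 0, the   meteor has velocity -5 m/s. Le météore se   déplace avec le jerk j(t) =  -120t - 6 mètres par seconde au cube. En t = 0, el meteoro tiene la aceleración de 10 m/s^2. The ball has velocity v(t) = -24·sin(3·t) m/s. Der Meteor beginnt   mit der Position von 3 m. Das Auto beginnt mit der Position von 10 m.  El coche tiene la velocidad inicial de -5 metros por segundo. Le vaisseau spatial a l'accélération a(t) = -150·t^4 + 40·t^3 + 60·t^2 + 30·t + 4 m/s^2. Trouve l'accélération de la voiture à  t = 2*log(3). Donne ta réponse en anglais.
We need to integrate our jerk equation j(t) = -5·exp(-t/2)/4 1 time. Integrating jerk and using the initial condition a(0) = 5/2, we get a(t) = 5·exp(-t/2)/2. From the given acceleration equation a(t) = 5·exp(-t/2)/2, we substitute t = 2*log(3) to get a = 5/6.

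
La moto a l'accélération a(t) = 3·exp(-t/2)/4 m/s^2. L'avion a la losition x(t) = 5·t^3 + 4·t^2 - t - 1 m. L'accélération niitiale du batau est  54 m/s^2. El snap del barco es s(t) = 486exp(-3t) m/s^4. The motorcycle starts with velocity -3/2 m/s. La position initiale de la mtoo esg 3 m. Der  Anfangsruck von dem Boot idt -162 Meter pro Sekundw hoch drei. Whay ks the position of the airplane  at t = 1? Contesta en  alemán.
Wir haben die Position x(t) = 5·t^3 + 4·t^2 - t - 1. Durch Einsetzen von t = 1: x(1) = 7.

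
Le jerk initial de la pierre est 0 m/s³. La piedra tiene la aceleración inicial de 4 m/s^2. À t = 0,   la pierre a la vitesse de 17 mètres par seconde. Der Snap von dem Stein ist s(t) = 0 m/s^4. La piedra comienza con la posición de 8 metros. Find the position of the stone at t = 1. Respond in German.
Wir müssen das Integral unserer Gleichung für den Snap s(t) = 0 4-mal finden. Das Integral von dem Snap ist der Ruck. Mit j(0) = 0 erhalten wir j(t) = 0. Die Stammfunktion von dem Ruck ist die Beschleunigung. Mit a(0) = 4 erhalten wir a(t) = 4. Durch Integration von der Beschleunigung und Verwendung der Anfangsbedingung v(0) = 17, erhalten wir v(t) = 4·t + 17. Durch Integration von der Geschwindigkeit und Verwendung der Anfangsbedingung x(0) = 8, erhalten wir x(t) = 2·t^2 + 17·t + 8. Mit x(t) = 2·t^2 + 17·t + 8 und Einsetzen von t = 1, finden wir x = 27.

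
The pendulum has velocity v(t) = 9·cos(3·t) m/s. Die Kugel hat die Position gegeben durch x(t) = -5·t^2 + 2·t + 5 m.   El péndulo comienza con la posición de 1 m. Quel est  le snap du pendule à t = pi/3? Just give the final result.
La réponse est 0.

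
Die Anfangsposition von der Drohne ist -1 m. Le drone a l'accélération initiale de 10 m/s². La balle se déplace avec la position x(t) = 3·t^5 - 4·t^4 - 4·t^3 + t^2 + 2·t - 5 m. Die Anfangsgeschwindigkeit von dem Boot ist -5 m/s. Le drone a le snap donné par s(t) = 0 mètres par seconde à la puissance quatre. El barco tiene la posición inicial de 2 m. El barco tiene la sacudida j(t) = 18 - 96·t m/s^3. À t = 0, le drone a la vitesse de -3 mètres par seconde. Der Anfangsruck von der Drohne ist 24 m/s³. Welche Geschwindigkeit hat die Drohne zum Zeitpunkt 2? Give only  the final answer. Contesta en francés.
v(2) = 65.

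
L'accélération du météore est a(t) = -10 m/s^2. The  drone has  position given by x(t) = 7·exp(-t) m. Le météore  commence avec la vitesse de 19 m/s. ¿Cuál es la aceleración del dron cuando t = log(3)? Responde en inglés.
Starting from position x(t) = 7·exp(-t), we take 2 derivatives. The derivative of position gives velocity: v(t) = -7·exp(-t). The derivative of velocity gives acceleration: a(t) = 7·exp(-t). We have acceleration a(t) = 7·exp(-t). Substituting t = log(3): a(log(3)) = 7/3.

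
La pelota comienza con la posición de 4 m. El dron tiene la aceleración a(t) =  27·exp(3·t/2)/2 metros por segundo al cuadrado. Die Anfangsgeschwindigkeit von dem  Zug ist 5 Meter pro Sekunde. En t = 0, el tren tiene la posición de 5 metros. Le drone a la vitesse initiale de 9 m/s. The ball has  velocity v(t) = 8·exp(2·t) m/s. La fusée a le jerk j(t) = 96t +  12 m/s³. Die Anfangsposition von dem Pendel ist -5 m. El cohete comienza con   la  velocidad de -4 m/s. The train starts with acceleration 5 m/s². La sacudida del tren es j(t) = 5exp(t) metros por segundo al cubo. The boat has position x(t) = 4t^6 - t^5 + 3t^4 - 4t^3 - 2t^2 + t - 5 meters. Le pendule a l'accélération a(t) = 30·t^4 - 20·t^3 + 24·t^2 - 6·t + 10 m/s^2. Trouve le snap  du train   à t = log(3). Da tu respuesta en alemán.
Wir müssen unsere Gleichung für den Ruck j(t) = 5·exp(t) 1-mal ableiten. Durch Ableiten von dem Ruck erhalten wir den Snap: s(t) = 5·exp(t). Aus der Gleichung für den Snap s(t) = 5·exp(t), setzen wir t = log(3) ein und erhalten s = 15.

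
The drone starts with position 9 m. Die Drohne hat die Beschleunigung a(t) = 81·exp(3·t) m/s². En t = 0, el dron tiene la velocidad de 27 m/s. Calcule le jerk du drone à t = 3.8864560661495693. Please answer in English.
To solve this, we need to take 1 derivative of our acceleration equation a(t) = 81·exp(3·t). Differentiating acceleration, we get jerk: j(t) = 243·exp(3·t). Using j(t) = 243·exp(3·t) and substituting t = 3.8864560661495693, we find j = 28132319.7326649.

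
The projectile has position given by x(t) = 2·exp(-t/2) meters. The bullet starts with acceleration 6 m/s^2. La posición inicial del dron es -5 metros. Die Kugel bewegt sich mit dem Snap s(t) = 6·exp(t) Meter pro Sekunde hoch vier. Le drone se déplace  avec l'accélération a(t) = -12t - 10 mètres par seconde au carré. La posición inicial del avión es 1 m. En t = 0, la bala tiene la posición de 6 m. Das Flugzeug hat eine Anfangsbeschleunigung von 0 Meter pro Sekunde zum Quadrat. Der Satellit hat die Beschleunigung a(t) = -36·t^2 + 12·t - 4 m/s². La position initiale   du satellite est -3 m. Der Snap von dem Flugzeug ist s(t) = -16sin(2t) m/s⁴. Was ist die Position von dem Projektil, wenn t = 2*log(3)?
Wir haben die Position x(t) = 2·exp(-t/2). Durch Einsetzen von t = 2*log(3): x(2*log(3)) = 2/3.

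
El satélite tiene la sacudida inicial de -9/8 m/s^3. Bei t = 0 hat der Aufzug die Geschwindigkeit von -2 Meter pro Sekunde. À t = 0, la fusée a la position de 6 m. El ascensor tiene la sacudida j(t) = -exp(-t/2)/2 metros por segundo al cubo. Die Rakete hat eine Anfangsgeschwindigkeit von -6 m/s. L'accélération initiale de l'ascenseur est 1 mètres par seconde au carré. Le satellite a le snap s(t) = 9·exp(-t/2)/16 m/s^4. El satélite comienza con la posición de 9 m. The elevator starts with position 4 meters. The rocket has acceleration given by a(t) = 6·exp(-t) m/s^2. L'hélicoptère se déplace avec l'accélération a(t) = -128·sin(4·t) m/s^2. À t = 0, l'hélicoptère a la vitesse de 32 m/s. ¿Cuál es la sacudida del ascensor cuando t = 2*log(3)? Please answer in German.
Mit j(t) = -exp(-t/2)/2 und Einsetzen von t = 2*log(3), finden wir j = -1/6.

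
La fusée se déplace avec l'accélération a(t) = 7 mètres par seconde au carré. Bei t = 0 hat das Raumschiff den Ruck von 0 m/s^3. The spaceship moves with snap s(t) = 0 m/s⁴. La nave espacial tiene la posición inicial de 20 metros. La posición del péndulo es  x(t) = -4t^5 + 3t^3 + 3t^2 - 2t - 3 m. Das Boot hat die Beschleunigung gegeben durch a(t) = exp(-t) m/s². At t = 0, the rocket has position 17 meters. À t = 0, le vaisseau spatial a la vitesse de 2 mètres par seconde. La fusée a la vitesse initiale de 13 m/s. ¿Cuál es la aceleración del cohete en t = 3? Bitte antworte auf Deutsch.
Mit a(t) = 7 und Einsetzen von t = 3, finden wir a = 7.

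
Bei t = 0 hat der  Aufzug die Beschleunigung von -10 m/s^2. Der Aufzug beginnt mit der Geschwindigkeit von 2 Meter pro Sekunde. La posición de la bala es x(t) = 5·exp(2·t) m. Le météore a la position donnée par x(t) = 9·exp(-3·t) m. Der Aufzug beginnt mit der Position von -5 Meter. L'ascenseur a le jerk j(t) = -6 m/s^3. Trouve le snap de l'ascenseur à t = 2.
Pour résoudre ceci, nous devons prendre 1 dérivée de notre équation du jerk j(t) = -6. La dérivée du jerk donne le snap: s(t) = 0. En utilisant s(t) = 0 et en substituant t = 2, nous trouvons s = 0.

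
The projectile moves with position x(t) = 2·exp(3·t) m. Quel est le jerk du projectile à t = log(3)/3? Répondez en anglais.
Starting from position x(t) = 2·exp(3·t), we take 3 derivatives. The derivative of position gives velocity: v(t) = 6·exp(3·t). Taking d/dt of v(t), we find a(t) = 18·exp(3·t). The derivative of acceleration gives jerk: j(t) = 54·exp(3·t). We have jerk j(t) = 54·exp(3·t). Substituting t = log(3)/3: j(log(3)/3) = 162.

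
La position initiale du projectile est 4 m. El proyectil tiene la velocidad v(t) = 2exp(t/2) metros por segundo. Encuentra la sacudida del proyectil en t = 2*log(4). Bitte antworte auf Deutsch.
Um dies zu lösen, müssen wir 2 Ableitungen unserer Gleichung für die Geschwindigkeit v(t) = 2·exp(t/2) nehmen. Die Ableitung von der Geschwindigkeit ergibt die Beschleunigung: a(t) = exp(t/2). Mit d/dt von a(t) finden wir j(t) = exp(t/2)/2. Mit j(t) = exp(t/2)/2 und Einsetzen von t = 2*log(4), finden wir j = 2.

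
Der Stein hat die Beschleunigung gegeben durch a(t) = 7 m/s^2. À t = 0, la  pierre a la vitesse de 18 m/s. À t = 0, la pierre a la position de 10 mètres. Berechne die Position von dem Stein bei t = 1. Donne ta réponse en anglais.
Starting from acceleration a(t) = 7, we take 2 antiderivatives. The antiderivative of acceleration, with v(0) = 18, gives velocity: v(t) = 7·t + 18. The antiderivative of velocity is position. Using x(0) = 10, we get x(t) = 7·t^2/2 + 18·t + 10. From the given position equation x(t) = 7·t^2/2 + 18·t + 10, we substitute t = 1 to get x = 63/2.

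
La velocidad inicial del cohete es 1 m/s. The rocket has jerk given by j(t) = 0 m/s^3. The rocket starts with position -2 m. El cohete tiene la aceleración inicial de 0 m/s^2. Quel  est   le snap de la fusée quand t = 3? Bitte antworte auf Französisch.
Pour résoudre ceci, nous devons prendre 1 dérivée de notre équation du jerk j(t) = 0. En prenant d/dt de j(t), nous trouvons s(t) = 0. De l'équation du snap s(t) = 0, nous substituons t = 3 pour obtenir s = 0.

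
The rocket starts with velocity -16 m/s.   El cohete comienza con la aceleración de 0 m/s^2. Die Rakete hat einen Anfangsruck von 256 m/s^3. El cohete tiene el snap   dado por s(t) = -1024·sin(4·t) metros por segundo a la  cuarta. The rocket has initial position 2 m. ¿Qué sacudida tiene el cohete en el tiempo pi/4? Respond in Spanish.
Para resolver esto, necesitamos tomar 1 integral de nuestra ecuación del snap s(t) = -1024·sin(4·t). La antiderivada del snap, con j(0) = 256, da la sacudida: j(t) = 256·cos(4·t). De la ecuación de la sacudida j(t) = 256·cos(4·t), sustituimos t = pi/4 para obtener j = -256.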